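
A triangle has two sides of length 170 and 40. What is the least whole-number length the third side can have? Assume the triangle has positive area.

131

The third side must exceed |170 − 40| = 130.
The smallest integer above 130 is 131.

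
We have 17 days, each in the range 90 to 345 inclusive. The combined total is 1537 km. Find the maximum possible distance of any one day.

97

Maximizing one value means minimizing the remaining 16.
The other 16 contribute at least 16 × 90 = 1440, leaving at most 1537 − 1440 = 97.
Since 97 ≤ 345, this is achievable: one at 97 and 16 at 90.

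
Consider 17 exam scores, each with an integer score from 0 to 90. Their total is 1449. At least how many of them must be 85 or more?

4

Suppose at most 17 − j of them reach 85; then j values are ≤ 84 and the rest ≤ 90.
The total is then ≤ 84·j + 90·(17 − j) = 1530 − 6j. For this to be ≥ 1449 we need j ≤ 13, so at least 17 − 13 = 4 must reach 85.
Exactly 4 works: 4 values at 90 and 13 at 84 total 1452; lower one of the high values by 3 (still ≥ 85) to hit 1449.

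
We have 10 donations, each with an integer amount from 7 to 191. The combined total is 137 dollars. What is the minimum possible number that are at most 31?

8

Each value above 31 is at least 32, contributing at least 32 − 7 = 25 above the floor 7.
The sum exceeds the floor total 70 by 67, so at most ⌊67/25⌋ = 2 exceed 31, and at least 8 are ≤ 31.
Exactly 8 works: 8 values at 7 and 2 at 32 total 120; raise one of the low values by 17 (still ≤ 31) to hit 137.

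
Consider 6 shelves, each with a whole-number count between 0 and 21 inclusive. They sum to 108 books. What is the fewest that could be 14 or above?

4

Suppose at most 6 − j of them reach 14; then j values are ≤ 13 and the rest ≤ 21.
The total is then ≤ 13·j + 21·(6 − j) = 126 − 8j. For this to be ≥ 108 we need j ≤ 2, so at least 6 − 2 = 4 must reach 14.
Exactly 4 works: 4 values at 21 and 2 at 13 total 110; lower one of the high values by 2 (still ≥ 14) to hit 108.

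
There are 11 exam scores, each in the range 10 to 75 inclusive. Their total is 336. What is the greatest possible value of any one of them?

To make one score as large as possible, make the other 10 as small as possible.
The other 10 contribute at least 10 × 10 = 100, leaving at most 336 − 100 = 236.
But each score is capped at 75, so the maximum is 75.
Achievable: one at 75 and the other 10 totalling 261, which fits since 10 × 10 ≤ 261 ≤ 10 × 75.

75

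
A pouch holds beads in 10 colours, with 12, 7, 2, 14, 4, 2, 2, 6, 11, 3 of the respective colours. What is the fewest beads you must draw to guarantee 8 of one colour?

48

In the worst case you take as many as possible of each colour without reaching 8: 7 + 7 + 2 + 7 + 4 + 2 + 2 + 6 + 7 + 3 = 47.
The next one must give 8 of some colour, so 47 + 1 = 48.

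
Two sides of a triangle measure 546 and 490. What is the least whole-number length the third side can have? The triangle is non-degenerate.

57

The third side must exceed |546 − 490| = 56.
The smallest integer above 56 is 57.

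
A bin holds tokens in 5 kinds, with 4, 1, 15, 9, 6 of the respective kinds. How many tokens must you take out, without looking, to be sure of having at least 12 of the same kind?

32

In the worst case you take as many as possible of each kind without reaching 12: 4 + 1 + 11 + 9 + 6 = 31.
The next one must give 12 of some kind, so 31 + 1 = 32.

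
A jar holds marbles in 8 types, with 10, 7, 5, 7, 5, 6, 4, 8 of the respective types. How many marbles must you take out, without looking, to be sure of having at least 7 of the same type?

In the worst case you take as many as possible of each type without reaching 7: 6 + 6 + 5 + 6 + 5 + 6 + 4 + 6 = 44.
The next one must give 7 of some type, so 44 + 1 = 45.

45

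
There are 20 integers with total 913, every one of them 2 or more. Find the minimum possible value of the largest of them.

46

Some value must be at least ⌈913/20⌉ = 46, since 20 × 45 = 900 < 913.
Achievable: 13 of them at 46 and 7 at 45 total 913.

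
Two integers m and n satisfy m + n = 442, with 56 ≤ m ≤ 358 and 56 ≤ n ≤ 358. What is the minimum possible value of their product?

30072

For a fixed sum, mn is smallest when m and n are as far apart as possible.
At the endpoint m = 84, n = 442 − 84 = 358, so mn = 84 × 358 = 30072.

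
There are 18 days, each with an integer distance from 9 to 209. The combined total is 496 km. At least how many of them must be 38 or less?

Let j be the number exceeding 38. Then the total is ≥ 39·j + 9·(18 − j) = 162 + 30j.
So 30j ≤ 334 and j ≤ 11; hence at least 18 − 11 = 7 are ≤ 38.
Exactly 7 works: 7 values at 9 and 11 at 39 total 492; raise one of the low values by 4 (still ≤ 38) to hit 496.

7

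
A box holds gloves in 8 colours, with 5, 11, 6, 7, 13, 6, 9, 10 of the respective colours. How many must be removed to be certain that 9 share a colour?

In the worst case you take as many as possible of each colour without reaching 9: 5 + 8 + 6 + 7 + 8 + 6 + 8 + 8 = 56.
The next one must give 9 of some colour, so 56 + 1 = 57.

57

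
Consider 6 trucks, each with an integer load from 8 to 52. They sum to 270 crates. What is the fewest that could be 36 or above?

4

Each value short of 36 is at most 35, costing at least 52 − 35 = 17 against the maximum total of 312.
We can afford to lose at most 312 − 270 = 42, so at most ⌊42/17⌋ = 2 fall short, and at least 4 are ≥ 36.
Exactly 4 works: 4 values at 52 and 2 at 35 total 278; lower one of the high values by 8 (still ≥ 36) to hit 270.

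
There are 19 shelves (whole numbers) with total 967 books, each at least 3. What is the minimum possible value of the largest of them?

51

Some value must be at least ⌈967/19⌉ = 51, since 19 × 50 = 950 < 967.
Achievable: 17 of them at 51 and 2 at 50 total 967.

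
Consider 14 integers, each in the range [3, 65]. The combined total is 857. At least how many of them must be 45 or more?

12

If only k of them are at least 45, the other 14 − k are at most 44, so the total is at most k·65 + (14 − k)·44.
This must reach 857, so k·65 + (14 − k)·44 ≥ 857, giving k ≥ 12.
Exactly 12 works: 12 values at 65 and 2 at 44 total 868; lower one of the high values by 11 (still ≥ 45) to hit 857.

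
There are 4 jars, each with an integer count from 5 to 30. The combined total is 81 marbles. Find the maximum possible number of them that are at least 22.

3

With k values at 22 or above and the rest at least 5, the sum is at least 20 + 17k.
Since the sum is 81, we need 17k ≤ 61, i.e. k ≤ 3.
k = 3 is achieved by 3 values at 22 and 1 at 5, total 71; add 10 to one value (staying below 22) to reach 81.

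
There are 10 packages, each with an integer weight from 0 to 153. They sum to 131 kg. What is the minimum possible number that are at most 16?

3

Each value above 16 is at least 17, contributing at least 17 − 0 = 17 above the floor 0.
The sum exceeds the floor total 0 by 131, so at most ⌊131/17⌋ = 7 exceed 16, and at least 3 are ≤ 16.
Exactly 3 works: 3 values at 0 and 7 at 17 total 119; raise one of the low values by 12 (still ≤ 16) to hit 131.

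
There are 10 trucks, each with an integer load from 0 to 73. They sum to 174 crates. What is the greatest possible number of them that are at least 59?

2

If k of the values are ≥ 59, the total is ≥ 59k + 0(10 − k).
Setting 59k + 0(10 − k) ≤ 174 gives 59k ≤ 174, so k ≤ 2.
k = 2 is achieved by 2 values at 59 and 8 at 0, total 118; add 56 to one value (staying below 59) to reach 174.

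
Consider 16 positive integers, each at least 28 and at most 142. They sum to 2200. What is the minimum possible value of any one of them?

Minimizing one value means maximizing the remaining 15.
The other 15 contribute at most 15 × 142 = 2130, leaving at least 2200 − 2130 = 70.
Since 70 ≥ 28, this is achievable: one at 70 and 15 at 142.

70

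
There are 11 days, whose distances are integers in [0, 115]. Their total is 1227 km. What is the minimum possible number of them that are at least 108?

7

If only k of them are at least 108, the other 11 − k are at most 107, so the total is at most k·115 + (11 − k)·107.
This must reach 1227, so k·115 + (11 − k)·107 ≥ 1227, giving k ≥ 7.
Exactly 7 works: 7 values at 115 and 4 at 107 total 1233; lower one of the high values by 6 (still ≥ 108) to hit 1227.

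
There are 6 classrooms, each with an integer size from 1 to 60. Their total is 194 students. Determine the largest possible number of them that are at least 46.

If k of the values are ≥ 46, the total is ≥ 46k + 1(6 − k).
Setting 46k + 1(6 − k) ≤ 194 gives 45k ≤ 188, so k ≤ 4.
k = 4 is achieved by 4 values at 46 and 2 at 1, total 186; add 8 to one value (staying below 46) to reach 194.

4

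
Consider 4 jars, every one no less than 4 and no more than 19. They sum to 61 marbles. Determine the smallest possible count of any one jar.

4

To make one jar as small as possible, make the other 3 as large as possible.
The other 3 contribute at most 3 × 19 = 57, leaving at least 61 − 57 = 4.
Since 4 ≥ 4, this is achievable: one at 4 and 3 at 19.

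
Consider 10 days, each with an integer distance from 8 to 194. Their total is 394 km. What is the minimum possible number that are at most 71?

6

If only k of them are at most 71, the other 10 − k are at least 72, so the total is at least (10 − k)·72 + k·8.
This is ≤ 394, so (10 − k)·72 + 8k ≤ 394, which gives k ≥ 6.
Exactly 6 works: 6 values at 8 and 4 at 72 total 336; raise one of the low values by 58 (still ≤ 71) to hit 394.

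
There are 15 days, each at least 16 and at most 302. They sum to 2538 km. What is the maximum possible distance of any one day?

302

Maximizing one value means minimizing the remaining 14.
The other 14 contribute at least 14 × 16 = 224, leaving at most 2538 − 224 = 2314.
But each day is capped at 302, so the maximum is 302.
Achievable: one at 302 and the other 14 totalling 2236, which fits since 14 × 16 ≤ 2236 ≤ 14 × 302.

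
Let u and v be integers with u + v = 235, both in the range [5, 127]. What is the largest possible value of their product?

13806

uv = u(235 − u) is maximized when u is as near 235/2 as the bounds allow.
Taking u = 117 and v = 118 (both in [5, 127]) gives uv = 13806.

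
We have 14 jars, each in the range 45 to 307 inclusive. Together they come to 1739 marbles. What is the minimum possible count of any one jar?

Minimizing one value means maximizing the remaining 13.
The other 13 can take up 13 × 307 = 3991 ≥ 1739 − 45, so one jar can sit at its floor of 45.
Achievable: one at 45 and the other 13 totalling 1694, which fits since 13 × 45 ≤ 1694 ≤ 13 × 307.

45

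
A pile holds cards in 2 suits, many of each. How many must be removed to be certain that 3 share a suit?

In the worst case you draw 2 of each of the 2 suits: 2 × 2 = 4.
One more forces 3 of some suit, so 4 + 1 = 5.

5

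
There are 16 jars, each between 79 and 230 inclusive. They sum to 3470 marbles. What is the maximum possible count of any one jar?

230

Maximizing one value means minimizing the remaining 15.
The other 15 contribute at least 15 × 79 = 1185, leaving at most 3470 − 1185 = 2285.
But each jar is capped at 230, so the maximum is 230.
Achievable: one at 230 and the other 15 totalling 3240, which fits since 15 × 79 ≤ 3240 ≤ 15 × 230.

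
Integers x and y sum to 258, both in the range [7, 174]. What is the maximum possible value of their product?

For a fixed sum, the product xy is largest when x and y are as close as possible.
Taking x = 129 and y = 129 (both in [7, 174]) gives xy = 16641.

16641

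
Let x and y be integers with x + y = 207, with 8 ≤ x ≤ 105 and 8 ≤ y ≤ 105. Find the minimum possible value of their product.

10710

Since x + y is fixed, pushing one of them to its bound minimizes the product.
At the endpoint x = 102, y = 207 − 102 = 105, so xy = 102 × 105 = 10710.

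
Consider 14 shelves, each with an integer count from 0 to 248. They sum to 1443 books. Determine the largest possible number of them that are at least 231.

With k values at 231 or above and the rest at least 0, the sum is at least 0 + 231k.
Since the sum is 1443, we need 231k ≤ 1443, i.e. k ≤ 6.
k = 6 is achieved by 6 values at 231 and 8 at 0, total 1386; add 57 to one value (staying below 231) to reach 1443.

6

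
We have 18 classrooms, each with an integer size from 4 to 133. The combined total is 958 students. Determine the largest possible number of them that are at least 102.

With k values at 102 or above and the rest at least 4, the sum is at least 72 + 98k.
Since the sum is 958, we need 98k ≤ 886, i.e. k ≤ 9.
k = 9 is achieved by 9 values at 102 and 9 at 4, total 954; add 4 to one value (staying below 102) to reach 958.

9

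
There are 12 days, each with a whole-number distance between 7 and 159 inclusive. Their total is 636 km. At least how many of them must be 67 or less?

3

Let j be the number exceeding 67. Then the total is ≥ 68·j + 7·(12 − j) = 84 + 61j.
So 61j ≤ 552 and j ≤ 9; hence at least 12 − 9 = 3 are ≤ 67.
Exactly 3 works: 3 values at 7 and 9 at 68 total 633; raise one of the low values by 3 (still ≤ 67) to hit 636.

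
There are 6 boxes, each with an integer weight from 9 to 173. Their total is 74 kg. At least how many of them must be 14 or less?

If only k of them are at most 14, the other 6 − k are at least 15, so the total is at least (6 − k)·15 + k·9.
This is ≤ 74, so (6 − k)·15 + 9k ≤ 74, which gives k ≥ 3.
Exactly 3 works: 3 values at 9 and 3 at 15 total 72; raise one of the low values by 2 (still ≤ 14) to hit 74.

3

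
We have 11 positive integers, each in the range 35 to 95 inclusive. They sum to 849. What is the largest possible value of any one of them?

95

Maximizing one value means minimizing the remaining 10.
The other 10 contribute at least 10 × 35 = 350, leaving at most 849 − 350 = 499.
But each integer is capped at 95, so the maximum is 95.
Achievable: one at 95 and the other 10 totalling 754, which fits since 10 × 35 ≤ 754 ≤ 10 × 95.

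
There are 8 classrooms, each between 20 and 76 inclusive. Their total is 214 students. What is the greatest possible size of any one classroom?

74

To make one classroom as large as possible, make the other 7 as small as possible.
The other 7 contribute at least 7 × 20 = 140, leaving at most 214 − 140 = 74.
Since 74 ≤ 76, this is achievable: one at 74 and 7 at 20.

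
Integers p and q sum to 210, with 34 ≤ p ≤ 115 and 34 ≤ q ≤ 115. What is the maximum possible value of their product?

With p + q fixed, pq peaks when the two are closest together.
Taking p = 105 and q = 105 (both in [34, 115]) gives pq = 11025.

11025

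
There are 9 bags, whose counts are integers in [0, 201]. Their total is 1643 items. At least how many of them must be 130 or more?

7

If only k of them are at least 130, the other 9 − k are at most 129, so the total is at most k·201 + (9 − k)·129.
This must reach 1643, so k·201 + (9 − k)·129 ≥ 1643, giving k ≥ 7.
Exactly 7 works: 7 values at 201 and 2 at 129 total 1665; lower one of the high values by 22 (still ≥ 130) to hit 1643.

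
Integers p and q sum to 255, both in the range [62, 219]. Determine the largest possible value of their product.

16256

For a fixed sum, the product pq is largest when p and q are as close as possible.
Taking p = 127 and q = 128 (both in [62, 219]) gives pq = 16256.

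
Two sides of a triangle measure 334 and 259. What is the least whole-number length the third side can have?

The third side must exceed |334 − 259| = 75.
The smallest integer above 75 is 76.

76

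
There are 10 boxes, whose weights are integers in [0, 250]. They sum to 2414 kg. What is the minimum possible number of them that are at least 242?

1

Suppose at most 10 − j of them reach 242; then j values are ≤ 241 and the rest ≤ 250.
The total is then ≤ 241·j + 250·(10 − j) = 2500 − 9j. For this to be ≥ 2414 we need j ≤ 9, so at least 10 − 9 = 1 must reach 242.
Exactly 1 works: 1 value at 250 and 9 at 241 total 2419; lower one of the high values by 5 (still ≥ 242) to hit 2414.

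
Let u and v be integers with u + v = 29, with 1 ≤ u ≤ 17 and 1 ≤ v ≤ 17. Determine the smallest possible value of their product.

For a fixed sum, uv is smallest when u and v are as far apart as possible.
At the endpoint u = 12, v = 29 − 12 = 17, so uv = 12 × 17 = 204.

204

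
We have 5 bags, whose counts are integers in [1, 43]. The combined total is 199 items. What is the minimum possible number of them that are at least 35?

Suppose at most 5 − j of them reach 35; then j values are ≤ 34 and the rest ≤ 43.
The total is then ≤ 34·j + 43·(5 − j) = 215 − 9j. For this to be ≥ 199 we need j ≤ 1, so at least 5 − 1 = 4 must reach 35.
Exactly 4 works: 4 values at 43 and 1 at 34 total 206; lower one of the high values by 7 (still ≥ 35) to hit 199.

4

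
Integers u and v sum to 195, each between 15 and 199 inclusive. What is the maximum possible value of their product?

For a fixed sum, the product uv is largest when u and v are as close as possible.
Taking u = 97 and v = 98 (both in [15, 199]) gives uv = 9506.

9506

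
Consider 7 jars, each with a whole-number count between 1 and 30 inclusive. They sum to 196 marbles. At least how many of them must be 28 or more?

Each value short of 28 is at most 27, costing at least 30 − 27 = 3 against the maximum total of 210.
We can afford to lose at most 210 − 196 = 14, so at most ⌊14/3⌋ = 4 fall short, and at least 3 are ≥ 28.
Exactly 3 works: 3 values at 30 and 4 at 27 total 198; lower one of the high values by 2 (still ≥ 28) to hit 196.

3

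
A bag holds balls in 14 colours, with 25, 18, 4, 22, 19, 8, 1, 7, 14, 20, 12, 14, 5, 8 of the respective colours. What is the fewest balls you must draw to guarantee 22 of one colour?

173

In the worst case you take as many as possible of each colour without reaching 22: 21 + 18 + 4 + 21 + 19 + 8 + 1 + 7 + 14 + 20 + 12 + 14 + 5 + 8 = 172.
The next one must give 22 of some colour, so 172 + 1 = 173.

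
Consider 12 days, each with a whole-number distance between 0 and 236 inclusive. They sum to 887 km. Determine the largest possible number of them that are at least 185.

Suppose k of them are at least 185. Those contribute at least 185 each and the other 12 − k at least 0 each.
So the total is at least 185k + 0(12 − k) = 0 + 185k. This must be ≤ 887, giving k ≤ 4.
k = 4 is achieved by 4 values at 185 and 8 at 0, total 740; add 147 to one value (staying below 185) to reach 887.

4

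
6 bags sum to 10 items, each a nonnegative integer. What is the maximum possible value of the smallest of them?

The average is 10/6 < 2, so some value is ≤ 1.
Equality holds with 2 values of 1 and 4 values of 2.

1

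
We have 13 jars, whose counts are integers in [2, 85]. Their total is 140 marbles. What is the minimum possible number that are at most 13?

4

Let j be the number exceeding 13. Then the total is ≥ 14·j + 2·(13 − j) = 26 + 12j.
So 12j ≤ 114 and j ≤ 9; hence at least 13 − 9 = 4 are ≤ 13.
Exactly 4 works: 4 values at 2 and 9 at 14 total 134; raise one of the low values by 6 (still ≤ 13) to hit 140.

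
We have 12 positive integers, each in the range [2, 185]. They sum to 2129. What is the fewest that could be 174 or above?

Suppose at most 12 − j of them reach 174; then j values are ≤ 173 and the rest ≤ 185.
The total is then ≤ 173·j + 185·(12 − j) = 2220 − 12j. For this to be ≥ 2129 we need j ≤ 7, so at least 12 − 7 = 5 must reach 174.
Exactly 5 works: 5 values at 185 and 7 at 173 total 2136; lower one of the high values by 7 (still ≥ 174) to hit 2129.

5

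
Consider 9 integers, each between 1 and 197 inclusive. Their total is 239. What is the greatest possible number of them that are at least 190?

With k values at 190 or above and the rest at least 1, the sum is at least 9 + 189k.
Since the sum is 239, we need 189k ≤ 230, i.e. k ≤ 1.
k = 1 is achieved by 1 value at 190 and 8 at 1, total 198; add 41 to one value (staying below 190) to reach 239.

1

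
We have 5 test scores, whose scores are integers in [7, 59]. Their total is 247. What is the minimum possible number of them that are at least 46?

Each value short of 46 is at most 45, costing at least 59 − 45 = 14 against the maximum total of 295.
We can afford to lose at most 295 − 247 = 48, so at most ⌊48/14⌋ = 3 fall short, and at least 2 are ≥ 46.
Exactly 2 works: 2 values at 59 and 3 at 45 total 253; lower one of the high values by 6 (still ≥ 46) to hit 247.

2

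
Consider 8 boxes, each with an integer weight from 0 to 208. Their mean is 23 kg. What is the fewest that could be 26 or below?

The total is 8 × 23 = 184.
If only k of them are at most 26, the other 8 − k are at least 27, so the total is at least (8 − k)·27 + k·0.
This is ≤ 184, so (8 − k)·27 + 0k ≤ 184, which gives k ≥ 2.
Exactly 2 works: 2 values at 0 and 6 at 27 total 162; raise one of the low values by 22 (still ≤ 26) to hit 184.

2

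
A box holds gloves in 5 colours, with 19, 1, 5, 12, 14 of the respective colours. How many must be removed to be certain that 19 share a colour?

51

In the worst case you take as many as possible of each colour without reaching 19: 18 + 1 + 5 + 12 + 14 = 50.
The next one must give 19 of some colour, so 50 + 1 = 51.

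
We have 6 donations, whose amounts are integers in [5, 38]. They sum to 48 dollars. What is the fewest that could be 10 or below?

3

Each value above 10 is at least 11, contributing at least 11 − 5 = 6 above the floor 5.
The sum exceeds the floor total 30 by 18, so at most ⌊18/6⌋ = 3 exceed 10, and at least 3 are ≤ 10.
Exactly 3 works: 3 values at 5 and 3 at 11 total 48.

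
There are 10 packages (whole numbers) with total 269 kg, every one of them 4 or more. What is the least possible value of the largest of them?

If every one of the 10 were at most 26, the total would be at most 10 × 26 = 260 < 269.
Achievable: 9 of them at 27 and 1 at 26 total 269.

27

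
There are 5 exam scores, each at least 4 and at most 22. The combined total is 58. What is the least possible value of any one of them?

4

To make one score as small as possible, make the other 4 as large as possible.
The other 4 can take up 4 × 22 = 88 ≥ 58 − 4, so one score can sit at its floor of 4.
Achievable: one at 4 and the other 4 totalling 54, which fits since 4 × 4 ≤ 54 ≤ 4 × 22.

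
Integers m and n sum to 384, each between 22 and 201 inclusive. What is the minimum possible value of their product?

36783

For a fixed sum, mn is smallest when m and n are as far apart as possible.
The extreme feasible split is m = 183, n = 201, giving mn = 36783.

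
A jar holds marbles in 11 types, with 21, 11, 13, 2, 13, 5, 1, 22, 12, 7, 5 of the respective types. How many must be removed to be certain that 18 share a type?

In the worst case you take as many as possible of each type without reaching 18: 17 + 11 + 13 + 2 + 13 + 5 + 1 + 17 + 12 + 7 + 5 = 103.
The next one must give 18 of some type, so 103 + 1 = 104.

104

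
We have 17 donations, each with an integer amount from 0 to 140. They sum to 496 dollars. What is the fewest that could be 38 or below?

5

If only k of them are at most 38, the other 17 − k are at least 39, so the total is at least (17 − k)·39 + k·0.
This is ≤ 496, so (17 − k)·39 + 0k ≤ 496, which gives k ≥ 5.
Exactly 5 works: 5 values at 0 and 12 at 39 total 468; raise one of the low values by 28 (still ≤ 38) to hit 496.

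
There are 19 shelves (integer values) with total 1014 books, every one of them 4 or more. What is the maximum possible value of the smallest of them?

The 19 values sum to 1014, so their minimum is at most ⌊1014/19⌋ = 53.
Achievable: 12 of them at 53 and 7 at 54 total 1014.

53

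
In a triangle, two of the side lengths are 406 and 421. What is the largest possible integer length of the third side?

The third side must be less than 406 + 421 = 827.
The largest integer below 827 is 826.

826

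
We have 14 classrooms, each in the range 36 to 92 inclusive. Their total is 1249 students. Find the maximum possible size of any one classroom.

92

To make one classroom as large as possible, make the other 13 as small as possible.
The other 13 contribute at least 13 × 36 = 468, leaving at most 1249 − 468 = 781.
But each classroom is capped at 92, so the maximum is 92.
Achievable: one at 92 and the other 13 totalling 1157, which fits since 13 × 36 ≤ 1157 ≤ 13 × 92.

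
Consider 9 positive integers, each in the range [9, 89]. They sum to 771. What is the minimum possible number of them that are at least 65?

If only k of them are at least 65, the other 9 − k are at most 64, so the total is at most k·89 + (9 − k)·64.
This must reach 771, so k·89 + (9 − k)·64 ≥ 771, giving k ≥ 8.
Exactly 8 works: 8 values at 89 and 1 at 64 total 776; lower one of the high values by 5 (still ≥ 65) to hit 771.

8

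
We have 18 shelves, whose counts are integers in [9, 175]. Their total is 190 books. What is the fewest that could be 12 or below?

11

Each value above 12 is at least 13, contributing at least 13 − 9 = 4 above the floor 9.
The sum exceeds the floor total 162 by 28, so at most ⌊28/4⌋ = 7 exceed 12, and at least 11 are ≤ 12.
Exactly 11 works: 11 values at 9 and 7 at 13 total 190.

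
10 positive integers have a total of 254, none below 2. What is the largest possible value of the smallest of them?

25

If every one of the 10 were at least 26, the total would be at least 10 × 26 = 260 > 254.
Equality holds with 6 values of 25 and 4 values of 26.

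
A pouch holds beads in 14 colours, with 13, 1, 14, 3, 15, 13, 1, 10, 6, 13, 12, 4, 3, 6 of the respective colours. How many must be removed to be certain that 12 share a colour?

In the worst case you take as many as possible of each colour without reaching 12: 11 + 1 + 11 + 3 + 11 + 11 + 1 + 10 + 6 + 11 + 11 + 4 + 3 + 6 = 100.
The next one must give 12 of some colour, so 100 + 1 = 101.

101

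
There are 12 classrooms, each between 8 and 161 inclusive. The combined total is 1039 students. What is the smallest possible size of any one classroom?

To make one classroom as small as possible, make the other 11 as large as possible.
The other 11 can take up 11 × 161 = 1771 ≥ 1039 − 8, so one classroom can sit at its floor of 8.
Achievable: one at 8 and the other 11 totalling 1031, which fits since 11 × 8 ≤ 1031 ≤ 11 × 161.

8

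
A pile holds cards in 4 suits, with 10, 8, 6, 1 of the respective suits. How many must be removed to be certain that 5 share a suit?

14

In the worst case you take as many as possible of each suit without reaching 5: 4 + 4 + 4 + 1 = 13.
The next one must give 5 of some suit, so 13 + 1 = 14.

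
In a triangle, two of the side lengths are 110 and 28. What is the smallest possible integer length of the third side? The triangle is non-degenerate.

The third side must exceed |110 − 28| = 82.
The smallest integer above 82 is 83.

83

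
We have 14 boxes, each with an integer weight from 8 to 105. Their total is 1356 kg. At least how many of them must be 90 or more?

If only k of them are at least 90, the other 14 − k are at most 89, so the total is at most k·105 + (14 − k)·89.
This must reach 1356, so k·105 + (14 − k)·89 ≥ 1356, giving k ≥ 7.
Exactly 7 works: 7 values at 105 and 7 at 89 total 1358; lower one of the high values by 2 (still ≥ 90) to hit 1356.

7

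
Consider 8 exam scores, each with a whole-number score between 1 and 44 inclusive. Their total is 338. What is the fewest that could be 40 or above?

6

Suppose at most 8 − j of them reach 40; then j values are ≤ 39 and the rest ≤ 44.
The total is then ≤ 39·j + 44·(8 − j) = 352 − 5j. For this to be ≥ 338 we need j ≤ 2, so at least 8 − 2 = 6 must reach 40.
Exactly 6 works: 6 values at 44 and 2 at 39 total 342; lower one of the high values by 4 (still ≥ 40) to hit 338.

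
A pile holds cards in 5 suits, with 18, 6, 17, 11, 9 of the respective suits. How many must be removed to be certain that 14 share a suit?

In the worst case you take as many as possible of each suit without reaching 14: 13 + 6 + 13 + 11 + 9 = 52.
The next one must give 14 of some suit, so 52 + 1 = 53.

53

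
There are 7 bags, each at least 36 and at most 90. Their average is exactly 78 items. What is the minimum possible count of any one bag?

To make one bag as small as possible, make the other 6 as large as possible.
The total is 7 × 78 = 546.
The other 6 can take up 6 × 90 = 540 ≥ 546 − 36, so one bag can sit at its floor of 36.
Achievable: one at 36 and the other 6 totalling 510, which fits since 6 × 36 ≤ 510 ≤ 6 × 90.

36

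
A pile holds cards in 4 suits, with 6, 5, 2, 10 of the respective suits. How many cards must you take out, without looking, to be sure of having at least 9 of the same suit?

In the worst case you take as many as possible of each suit without reaching 9: 6 + 5 + 2 + 8 = 21.
The next one must give 9 of some suit, so 21 + 1 = 22.

22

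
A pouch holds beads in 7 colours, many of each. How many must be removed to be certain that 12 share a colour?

In the worst case you draw 11 of each of the 7 colours: 7 × 11 = 77.
One more forces 12 of some colour, so 77 + 1 = 78.

78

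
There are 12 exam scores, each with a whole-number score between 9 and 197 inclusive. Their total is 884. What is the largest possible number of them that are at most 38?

Suppose k of them are at most 38. Those contribute at most 38 each and the rest at most 197 each.
So the total is at most 38k + 197(12 − k) = 2364 − 159k. This must still be ≥ 884, so k ≤ 9.
k = 9 is achieved by 9 values at 38 and 3 at 197, total 933; lower one of the 197's by 49 (still > 38) to reach 884.

9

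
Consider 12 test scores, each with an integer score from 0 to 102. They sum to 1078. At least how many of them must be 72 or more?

8

If only k of them are at least 72, the other 12 − k are at most 71, so the total is at most k·102 + (12 − k)·71.
This must reach 1078, so k·102 + (12 − k)·71 ≥ 1078, giving k ≥ 8.
Exactly 8 works: 8 values at 102 and 4 at 71 total 1100; lower one of the high values by 22 (still ≥ 72) to hit 1078.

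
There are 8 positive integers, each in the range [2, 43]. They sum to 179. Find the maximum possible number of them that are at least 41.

4

Suppose k of them are at least 41. Those contribute at least 41 each and the other 8 − k at least 2 each.
So the total is at least 41k + 2(8 − k) = 16 + 39k. This must be ≤ 179, giving k ≤ 4.
k = 4 is achieved by 4 values at 41 and 4 at 2, total 172; add 7 to one value (staying below 41) to reach 179.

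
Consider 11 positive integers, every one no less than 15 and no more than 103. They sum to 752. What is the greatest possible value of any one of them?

To make one integer as large as possible, make the other 10 as small as possible.
The other 10 contribute at least 10 × 15 = 150, leaving at most 752 − 150 = 602.
But each integer is capped at 103, so the maximum is 103.
Achievable: one at 103 and the other 10 totalling 649, which fits since 10 × 15 ≤ 649 ≤ 10 × 103.

103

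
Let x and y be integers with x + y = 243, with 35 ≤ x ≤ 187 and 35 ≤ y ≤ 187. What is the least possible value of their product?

10472

For a fixed sum, xy is smallest when x and y are as far apart as possible.
The extreme feasible split is x = 56, y = 187, giving xy = 10472.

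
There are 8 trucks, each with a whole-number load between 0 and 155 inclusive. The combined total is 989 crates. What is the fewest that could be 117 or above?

2

If only k of them are at least 117, the other 8 − k are at most 116, so the total is at most k·155 + (8 − k)·116.
This must reach 989, so k·155 + (8 − k)·116 ≥ 989, giving k ≥ 2.
Exactly 2 works: 2 values at 155 and 6 at 116 total 1006; lower one of the high values by 17 (still ≥ 117) to hit 989.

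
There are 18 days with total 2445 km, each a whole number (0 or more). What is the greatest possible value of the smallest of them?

135

The 18 values sum to 2445, so their minimum is at most ⌊2445/18⌋ = 135.
Taking 3 copies of 135 and 15 copies of 136 gives exactly 2445, so 135 is attained.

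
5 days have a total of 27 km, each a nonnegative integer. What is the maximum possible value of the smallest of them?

If every one of the 5 were at least 6, the total would be at least 5 × 6 = 30 > 27.
Taking 3 copies of 5 and 2 copies of 6 gives exactly 27, so 5 is attained.

5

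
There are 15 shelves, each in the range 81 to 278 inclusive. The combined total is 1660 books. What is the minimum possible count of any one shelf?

Minimizing one value means maximizing the remaining 14.
The other 14 can take up 14 × 278 = 3892 ≥ 1660 − 81, so one shelf can sit at its floor of 81.
Achievable: one at 81 and the other 14 totalling 1579, which fits since 14 × 81 ≤ 1579 ≤ 14 × 278.

81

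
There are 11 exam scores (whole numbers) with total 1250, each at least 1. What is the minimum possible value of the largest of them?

114

If every one of the 11 were at most 113, the total would be at most 11 × 113 = 1243 < 1250.
Achievable: 7 of them at 114 and 4 at 113 total 1250.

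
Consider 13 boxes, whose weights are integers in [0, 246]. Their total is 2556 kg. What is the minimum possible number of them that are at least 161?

If only k of them are at least 161, the other 13 − k are at most 160, so the total is at most k·246 + (13 − k)·160.
This must reach 2556, so k·246 + (13 − k)·160 ≥ 2556, giving k ≥ 6.
Exactly 6 works: 6 values at 246 and 7 at 160 total 2596; lower one of the high values by 40 (still ≥ 161) to hit 2556.

6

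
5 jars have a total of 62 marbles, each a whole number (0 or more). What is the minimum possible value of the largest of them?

13

The average is 62/5 > 12, so not all 5 can be 12 or less; the largest is ≥ 13.
Achievable: 2 of them at 13 and 3 at 12 total 62.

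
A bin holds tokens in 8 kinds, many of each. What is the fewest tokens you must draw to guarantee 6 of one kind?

You could draw 5 of every kind without reaching 6 of any — 40 in all.
One more forces 6 of some kind, so 40 + 1 = 41.

41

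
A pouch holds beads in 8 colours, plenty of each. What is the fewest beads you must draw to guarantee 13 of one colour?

In the worst case you draw 12 of each of the 8 colours: 8 × 12 = 96.
One more forces 13 of some colour, so 96 + 1 = 97.

97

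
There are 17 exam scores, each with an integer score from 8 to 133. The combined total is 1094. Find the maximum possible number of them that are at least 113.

If k of the values are ≥ 113, the total is ≥ 113k + 8(17 − k).
Setting 113k + 8(17 − k) ≤ 1094 gives 105k ≤ 958, so k ≤ 9.
k = 9 is achieved by 9 values at 113 and 8 at 8, total 1081; add 13 to one value (staying below 113) to reach 1094.

9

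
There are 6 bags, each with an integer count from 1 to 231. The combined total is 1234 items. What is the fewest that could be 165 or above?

4

If only k of them are at least 165, the other 6 − k are at most 164, so the total is at most k·231 + (6 − k)·164.
This must reach 1234, so k·231 + (6 − k)·164 ≥ 1234, giving k ≥ 4.
Exactly 4 works: 4 values at 231 and 2 at 164 total 1252; lower one of the high values by 18 (still ≥ 165) to hit 1234.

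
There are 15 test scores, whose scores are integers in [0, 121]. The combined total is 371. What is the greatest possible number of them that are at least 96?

3

Suppose k of them are at least 96. Those contribute at least 96 each and the other 15 − k at least 0 each.
So the total is at least 96k + 0(15 − k) = 0 + 96k. This must be ≤ 371, giving k ≤ 3.
k = 3 is achieved by 3 values at 96 and 12 at 0, total 288; add 83 to one value (staying below 96) to reach 371.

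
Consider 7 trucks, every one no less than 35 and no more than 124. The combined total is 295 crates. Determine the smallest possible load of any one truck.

To make one truck as small as possible, make the other 6 as large as possible.
The other 6 can take up 6 × 124 = 744 ≥ 295 − 35, so one truck can sit at its floor of 35.
Achievable: one at 35 and the other 6 totalling 260, which fits since 6 × 35 ≤ 260 ≤ 6 × 124.

35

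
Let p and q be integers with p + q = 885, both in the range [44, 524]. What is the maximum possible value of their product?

For a fixed sum, the product pq is largest when p and q are as close as possible.
Taking p = 442 and q = 443 (both in [44, 524]) gives pq = 195806.

195806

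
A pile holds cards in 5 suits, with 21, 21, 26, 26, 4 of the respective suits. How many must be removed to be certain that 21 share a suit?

85

In the worst case you take as many as possible of each suit without reaching 21: 20 + 20 + 20 + 20 + 4 = 84.
The next one must give 21 of some suit, so 84 + 1 = 85.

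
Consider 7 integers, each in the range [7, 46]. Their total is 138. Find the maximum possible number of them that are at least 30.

3

Suppose k of them are at least 30. Those contribute at least 30 each and the other 7 − k at least 7 each.
So the total is at least 30k + 7(7 − k) = 49 + 23k. This must be ≤ 138, giving k ≤ 3.
k = 3 is achieved by 3 values at 30 and 4 at 7, total 118; add 20 to one value (staying below 30) to reach 138.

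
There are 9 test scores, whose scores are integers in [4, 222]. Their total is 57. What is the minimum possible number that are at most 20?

If only k of them are at most 20, the other 9 − k are at least 21, so the total is at least (9 − k)·21 + k·4.
This is ≤ 57, so (9 − k)·21 + 4k ≤ 57, which gives k ≥ 8.
Exactly 8 works: 8 values at 4 and 1 at 21 total 53; raise one of the low values by 4 (still ≤ 20) to hit 57.

8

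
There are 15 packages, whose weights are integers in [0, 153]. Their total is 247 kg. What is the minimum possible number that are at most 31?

Each value above 31 is at least 32, contributing at least 32 − 0 = 32 above the floor 0.
The sum exceeds the floor total 0 by 247, so at most ⌊247/32⌋ = 7 exceed 31, and at least 8 are ≤ 31.
Exactly 8 works: 8 values at 0 and 7 at 32 total 224; raise one of the low values by 23 (still ≤ 31) to hit 247.

8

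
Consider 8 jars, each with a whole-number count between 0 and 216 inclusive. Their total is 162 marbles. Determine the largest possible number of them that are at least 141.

If k of the values are ≥ 141, the total is ≥ 141k + 0(8 − k).
Setting 141k + 0(8 − k) ≤ 162 gives 141k ≤ 162, so k ≤ 1.
k = 1 is achieved by 1 value at 141 and 7 at 0, total 141; add 21 to one value (staying below 141) to reach 162.

1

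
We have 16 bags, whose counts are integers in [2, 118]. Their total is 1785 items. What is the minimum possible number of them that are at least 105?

Each value short of 105 is at most 104, costing at least 118 − 104 = 14 against the maximum total of 1888.
We can afford to lose at most 1888 − 1785 = 103, so at most ⌊103/14⌋ = 7 fall short, and at least 9 are ≥ 105.
Exactly 9 works: 9 values at 118 and 7 at 104 total 1790; lower one of the high values by 5 (still ≥ 105) to hit 1785.

9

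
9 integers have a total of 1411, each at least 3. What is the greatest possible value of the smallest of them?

156

If every one of the 9 were at least 157, the total would be at least 9 × 157 = 1413 > 1411.
Achievable: 2 of them at 156 and 7 at 157 total 1411.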